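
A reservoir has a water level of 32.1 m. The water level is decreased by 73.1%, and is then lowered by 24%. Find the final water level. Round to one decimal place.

Each change multiplies by a factor: 0.269 × 0.76 = 0.20444.
32.1 × 0.20444 = 6.562524 ≈ 6.6.

6.6 m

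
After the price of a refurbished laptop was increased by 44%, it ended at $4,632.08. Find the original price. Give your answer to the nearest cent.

The overall multiplier applied was 1.44.
So the original price was $4,632.08 ÷ 1.44 ≈ $3,216.72.

$3,216.72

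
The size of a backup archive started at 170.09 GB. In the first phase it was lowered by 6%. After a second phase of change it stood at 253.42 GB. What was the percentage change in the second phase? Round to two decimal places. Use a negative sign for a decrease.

After the first phase: 170.09 × 0.94 = 159.8846.
Second-phase multiplier: 253.42 ÷ 159.8846 ≈ 1.585018.
That is a change of 58.50%.

58.50%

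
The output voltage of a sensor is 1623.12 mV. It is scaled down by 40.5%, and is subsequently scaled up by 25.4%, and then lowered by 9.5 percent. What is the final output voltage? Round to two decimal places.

1096.01 mV

After the 40.5% decrease: 1623.12 × 0.595 = 965.7564.
25.4% increase: 965.7564 × 1.254 = 1211.0585256.
After the 9.5% decrease: 1211.0585256 × 0.905 = 1096.007965668 ≈ 1096.01.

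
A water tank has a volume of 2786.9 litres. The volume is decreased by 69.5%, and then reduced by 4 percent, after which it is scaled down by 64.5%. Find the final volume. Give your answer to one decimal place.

Apply the 69.5% decrease: 2786.9 × 0.305 = 850.0045.
4% decrease: 850.0045 × 0.96 = 816.00432.
After the 64.5% decrease: 816.00432 × 0.355 = 289.6815336 ≈ 289.7.

289.7 litres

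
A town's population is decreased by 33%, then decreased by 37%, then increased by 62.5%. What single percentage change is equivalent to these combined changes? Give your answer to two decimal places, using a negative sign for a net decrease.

-31.41%

The combined multiplier is 0.67 × 0.63 × 1.625 = 0.6859125.
That corresponds to a decrease of 31.41%.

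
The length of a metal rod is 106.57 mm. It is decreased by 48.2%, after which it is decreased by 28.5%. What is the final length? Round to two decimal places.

After the 48.2% decrease: 106.57 × 0.518 = 55.20326.
After the 28.5% decrease: 55.20326 × 0.715 = 39.4703309 ≈ 39.47.

39.47 mm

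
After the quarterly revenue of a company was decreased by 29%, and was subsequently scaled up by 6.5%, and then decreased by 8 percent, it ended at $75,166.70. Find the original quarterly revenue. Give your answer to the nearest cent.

The overall multiplier applied was 0.71 × 1.065 × 0.92 = 0.695658.
So the original quarterly revenue was $75,166.70 ÷ 0.695658 ≈ $108,051.23.

$108,051.23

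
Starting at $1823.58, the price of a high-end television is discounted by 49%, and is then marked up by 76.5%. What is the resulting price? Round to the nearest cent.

$1641.50

Apply the 49% decrease: $1823.58 × 0.51 = $930.0258.
Apply the 76.5% increase: $930.0258 × 1.765 = $1641.495537 ≈ $1641.50.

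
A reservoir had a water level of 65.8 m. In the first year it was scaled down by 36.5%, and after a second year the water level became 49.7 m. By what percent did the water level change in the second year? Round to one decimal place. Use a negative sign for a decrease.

After the first year: 65.8 × 0.635 = 41.783.
Second-year multiplier: 49.7 ÷ 41.783 ≈ 1.18948.
That is a change of 18.9%.

18.9%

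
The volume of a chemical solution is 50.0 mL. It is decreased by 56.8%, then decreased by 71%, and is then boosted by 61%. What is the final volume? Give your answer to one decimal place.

10.1 mL

Each change multiplies by a factor: 0.432 × 0.29 × 1.61 = 0.2017008.
50.0 × 0.2017008 = 10.08504 ≈ 10.1.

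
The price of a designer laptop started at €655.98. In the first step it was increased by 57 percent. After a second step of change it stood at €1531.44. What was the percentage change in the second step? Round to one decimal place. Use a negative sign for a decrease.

48.7%

After the first step: €655.98 × 1.57 = €1029.8886.
Second-step multiplier: €1531.44 ÷ €1029.8886 ≈ 1.487.
That is a change of 48.7%.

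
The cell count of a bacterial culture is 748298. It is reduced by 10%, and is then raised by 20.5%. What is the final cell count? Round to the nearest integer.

10% decrease: 748298 × 0.9 = 673468.2.
20.5% increase: 673468.2 × 1.205 = 811529.181 ≈ 811529.

811529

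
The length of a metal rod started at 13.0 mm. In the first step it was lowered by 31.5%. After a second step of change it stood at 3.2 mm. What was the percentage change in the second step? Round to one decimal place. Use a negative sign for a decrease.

-64.1%

After the first step: 13.0 × 0.685 = 8.905.
Second-step multiplier: 3.2 ÷ 8.905 ≈ 0.35935.
That is a change of -64.1%.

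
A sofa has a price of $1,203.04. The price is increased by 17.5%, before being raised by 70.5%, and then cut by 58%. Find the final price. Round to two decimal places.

$1,012.26

Apply the 17.5% increase: $1,203.04 × 1.175 = $1413.572.
70.5% increase: $1413.572 × 1.705 = $2410.14026.
After the 58% decrease: $2410.14026 × 0.42 = $1012.2589092 ≈ $1,012.26.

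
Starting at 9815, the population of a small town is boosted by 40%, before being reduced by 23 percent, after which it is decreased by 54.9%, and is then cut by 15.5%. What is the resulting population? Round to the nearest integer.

Apply the 40% increase: 9815 × 1.4 = 13741.
Apply the 23% decrease: 13741 × 0.77 = 10580.57.
After the 54.9% decrease: 10580.57 × 0.451 = 4771.83707.
After the 15.5% decrease: 4771.83707 × 0.845 = 4032.20232415 ≈ 4032.

4032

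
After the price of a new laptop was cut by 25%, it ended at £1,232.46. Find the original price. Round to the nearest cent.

£1,643.28

The overall multiplier applied was 0.75.
So the original price was £1,232.46 ÷ 0.75 = £1,643.28.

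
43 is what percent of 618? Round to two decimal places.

43 ÷ 618 ≈ 6.96%.

6.96%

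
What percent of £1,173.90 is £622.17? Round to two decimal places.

53.00%

£622.17 ÷ £1,173.90 ≈ 53.00%.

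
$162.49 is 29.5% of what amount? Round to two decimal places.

$550.81

$162.49 ÷ 0.295 ≈ $550.81.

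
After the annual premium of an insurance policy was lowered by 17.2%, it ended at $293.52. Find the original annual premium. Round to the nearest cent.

$354.49

The overall multiplier applied was 0.828.
So the original annual premium was $293.52 ÷ 0.828 ≈ $354.49.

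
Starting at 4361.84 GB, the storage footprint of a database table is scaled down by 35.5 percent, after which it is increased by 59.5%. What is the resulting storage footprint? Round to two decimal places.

After the 35.5% decrease: 4361.84 × 0.645 = 2813.3868.
59.5% increase: 2813.3868 × 1.595 = 4487.351946 ≈ 4487.35.

4487.35 GB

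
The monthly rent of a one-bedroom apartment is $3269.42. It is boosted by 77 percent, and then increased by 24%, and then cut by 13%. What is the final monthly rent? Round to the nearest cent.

Each change multiplies by a factor: 1.77 × 1.24 × 0.87 = 1.909476.
$3269.42 × 1.909476 = $6242.87902392 ≈ $6242.88.

$6242.88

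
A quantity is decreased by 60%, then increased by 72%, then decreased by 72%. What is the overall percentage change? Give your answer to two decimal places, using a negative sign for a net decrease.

A 60% decrease multiplies by 0.4.
Then a 72% increase: 0.4 × 1.72 = 0.688.
Then a 72% decrease: 0.688 × 0.28 = 0.19264.
Overall factor 0.19264, i.e. -80.74%.

-80.74%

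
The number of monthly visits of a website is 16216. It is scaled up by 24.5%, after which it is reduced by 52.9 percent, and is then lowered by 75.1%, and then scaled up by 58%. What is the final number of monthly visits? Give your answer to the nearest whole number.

3741

Apply the 24.5% increase: 16216 × 1.245 = 20188.92.
After the 52.9% decrease: 20188.92 × 0.471 = 9508.98132.
After the 75.1% decrease: 9508.98132 × 0.249 = 2367.73634868.
After the 58% increase: 2367.73634868 × 1.58 = 3741.0234309144 ≈ 3741.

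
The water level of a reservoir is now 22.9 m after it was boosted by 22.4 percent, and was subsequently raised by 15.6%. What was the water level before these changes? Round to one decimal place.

16.2 m

The overall multiplier applied was 1.224 × 1.156 = 1.414944.
So the original water level was 22.9 ÷ 1.414944 ≈ 16.2 m.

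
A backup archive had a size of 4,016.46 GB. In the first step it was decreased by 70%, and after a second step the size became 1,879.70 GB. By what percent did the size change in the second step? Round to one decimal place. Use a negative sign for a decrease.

56.0%

After the first step: 4,016.46 × 0.3 = 1204.938.
Second-step multiplier: 1,879.70 ÷ 1204.938 ≈ 1.56.
That is a change of 56.0%.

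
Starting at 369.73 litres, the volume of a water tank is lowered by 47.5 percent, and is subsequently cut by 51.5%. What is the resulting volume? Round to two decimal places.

Each change multiplies by a factor: 0.525 × 0.485 = 0.254625.
369.73 × 0.254625 = 94.14250125 ≈ 94.14.

94.14 litres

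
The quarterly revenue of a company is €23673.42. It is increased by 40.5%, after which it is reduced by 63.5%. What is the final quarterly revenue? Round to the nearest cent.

Each change multiplies by a factor: 1.405 × 0.365 = 0.512825.
€23673.42 × 0.512825 = €12140.3216115 ≈ €12140.32.

€12140.32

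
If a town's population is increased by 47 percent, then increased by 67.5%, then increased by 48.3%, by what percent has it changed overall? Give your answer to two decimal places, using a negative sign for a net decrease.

265.15%

A 47% increase multiplies by 1.47.
Then a 67.5% increase: 1.47 × 1.675 = 2.46225.
Then a 48.3% increase: 2.46225 × 1.483 = 3.65151675.
Overall factor 3.65151675, i.e. 265.15%.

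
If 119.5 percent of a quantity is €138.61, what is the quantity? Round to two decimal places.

€115.99

€138.61 ÷ 1.195 ≈ €115.99.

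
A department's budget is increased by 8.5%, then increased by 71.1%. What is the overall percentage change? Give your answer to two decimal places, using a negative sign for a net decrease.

85.64%

The combined multiplier is 1.085 × 1.711 = 1.856435.
That corresponds to an increase of 85.64%.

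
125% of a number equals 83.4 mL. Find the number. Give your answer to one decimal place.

66.7 mL

83.4 mL ÷ 1.25 ≈ 66.7 mL.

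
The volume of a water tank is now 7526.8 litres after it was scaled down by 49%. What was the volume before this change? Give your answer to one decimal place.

The overall multiplier applied was 0.51.
So the original volume was 7526.8 ÷ 0.51 ≈ 14758.4 litres.

14758.4 litres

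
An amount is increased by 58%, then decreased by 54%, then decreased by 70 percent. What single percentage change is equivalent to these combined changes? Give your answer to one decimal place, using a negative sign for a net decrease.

The combined multiplier is 1.58 × 0.46 × 0.3 = 0.21804.
That corresponds to a decrease of 78.2%.

-78.2%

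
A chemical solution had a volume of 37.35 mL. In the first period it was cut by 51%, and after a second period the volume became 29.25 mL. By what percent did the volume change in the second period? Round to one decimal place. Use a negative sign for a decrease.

59.8%

After the first period: 37.35 × 0.49 = 18.3015.
Second-period multiplier: 29.25 ÷ 18.3015 ≈ 1.59823.
That is a change of 59.8%.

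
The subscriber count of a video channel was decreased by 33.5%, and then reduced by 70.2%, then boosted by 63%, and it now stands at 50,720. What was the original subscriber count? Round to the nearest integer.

157,020

Undoing the 63% increase: 50,720 ÷ 1.63 ≈ 31116.564417.
Undoing the 70.2% decrease: 31116.564417 ÷ 0.298 ≈ 104418.001399.
Undoing the 33.5% decrease: 104418.001399 ÷ 0.665 ≈ 157,020.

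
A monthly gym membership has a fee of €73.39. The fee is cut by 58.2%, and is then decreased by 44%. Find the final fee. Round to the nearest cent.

€17.18

Each change multiplies by a factor: 0.418 × 0.56 = 0.23408.
€73.39 × 0.23408 = €17.1791312 ≈ €17.18.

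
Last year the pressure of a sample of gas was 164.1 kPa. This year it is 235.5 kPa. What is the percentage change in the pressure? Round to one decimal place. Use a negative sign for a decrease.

Change: 235.5 − 164.1 = 71.4.
Relative to the original: 71.4 ÷ 164.1 ≈ 43.5%.

43.5%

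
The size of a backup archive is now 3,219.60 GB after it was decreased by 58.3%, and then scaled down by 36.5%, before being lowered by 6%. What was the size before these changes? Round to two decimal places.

12,934.94 GB

The overall multiplier applied was 0.417 × 0.635 × 0.94 = 0.2489073.
So the original size was 3,219.60 ÷ 0.2489073 ≈ 12,934.94 GB.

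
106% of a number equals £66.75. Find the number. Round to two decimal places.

£66.75 ÷ 1.06 ≈ £62.97.

£62.97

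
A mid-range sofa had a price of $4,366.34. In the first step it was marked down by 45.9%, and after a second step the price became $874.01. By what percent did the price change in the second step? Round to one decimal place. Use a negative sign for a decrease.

-63.0%

After the first step: $4,366.34 × 0.541 = $2362.18994.
Second-step multiplier: $874.01 ÷ $2362.18994 ≈ 0.37.
That is a change of -63.0%.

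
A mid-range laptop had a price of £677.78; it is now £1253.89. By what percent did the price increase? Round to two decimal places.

Change: £1253.89 − £677.78 = £576.11.
Relative to the original: £576.11 ÷ £677.78 ≈ 85.00%.
So the price increased by 85.00%.

85.00%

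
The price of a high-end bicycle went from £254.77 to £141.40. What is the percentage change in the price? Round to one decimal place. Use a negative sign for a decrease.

-44.5%

Change: £141.40 − £254.77 = -£113.37.
Relative to the original: -£113.37 ÷ £254.77 ≈ -44.5%.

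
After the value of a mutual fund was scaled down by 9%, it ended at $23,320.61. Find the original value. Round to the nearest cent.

$25,627.04

The overall multiplier applied was 0.91.
So the original value was $23,320.61 ÷ 0.91 ≈ $25,627.04.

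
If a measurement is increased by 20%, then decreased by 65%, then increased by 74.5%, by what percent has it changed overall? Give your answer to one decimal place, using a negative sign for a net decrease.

A 20% increase multiplies by 1.2.
Then a 65% decrease: 1.2 × 0.35 = 0.42.
Then a 74.5% increase: 0.42 × 1.745 = 0.7329.
Overall factor 0.7329, i.e. -26.7%.

-26.7%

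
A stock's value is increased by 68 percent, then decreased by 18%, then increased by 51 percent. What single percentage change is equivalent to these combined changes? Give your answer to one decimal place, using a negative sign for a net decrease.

108.0%

A 68% increase multiplies by 1.68.
Then an 18% decrease: 1.68 × 0.82 = 1.3776.
Then a 51% increase: 1.3776 × 1.51 = 2.080176.
Overall factor 2.080176, i.e. 108.0%.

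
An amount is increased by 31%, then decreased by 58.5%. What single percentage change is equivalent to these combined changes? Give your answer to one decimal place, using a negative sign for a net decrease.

The combined multiplier is 1.31 × 0.415 = 0.54365.
That corresponds to a decrease of 45.6%.

-45.6%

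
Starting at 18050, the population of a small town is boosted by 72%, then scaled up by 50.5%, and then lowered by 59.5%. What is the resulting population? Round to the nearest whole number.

18923

After the 72% increase: 18050 × 1.72 = 31046.
After the 50.5% increase: 31046 × 1.505 = 46724.23.
59.5% decrease: 46724.23 × 0.405 = 18923.31315 ≈ 18923.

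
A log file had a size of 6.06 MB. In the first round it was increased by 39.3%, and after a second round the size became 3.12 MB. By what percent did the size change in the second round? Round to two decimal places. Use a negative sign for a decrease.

-63.04%

After the first round: 6.06 × 1.393 = 8.44158.
Second-round multiplier: 3.12 ÷ 8.44158 ≈ 0.369599.
That is a change of -63.04%.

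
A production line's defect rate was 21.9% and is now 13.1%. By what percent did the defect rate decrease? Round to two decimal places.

40.18%

The change is 13.1 − 21.9 = -8.8 percentage points.
Relative to the original 21.9%, that is -8.8 ÷ 21.9 ≈ -40.18%.
So the defect rate fell by 40.18%.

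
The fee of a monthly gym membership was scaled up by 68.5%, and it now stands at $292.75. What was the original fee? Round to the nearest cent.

The overall multiplier applied was 1.685.
So the original fee was $292.75 ÷ 1.685 ≈ $173.74.

$173.74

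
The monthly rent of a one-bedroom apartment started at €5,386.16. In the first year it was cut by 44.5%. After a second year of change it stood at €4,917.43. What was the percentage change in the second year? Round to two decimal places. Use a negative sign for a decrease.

After the first year: €5,386.16 × 0.555 = €2989.3188.
Second-year multiplier: €4,917.43 ÷ €2989.3188 ≈ 1.645.
That is a change of 64.50%.

64.50%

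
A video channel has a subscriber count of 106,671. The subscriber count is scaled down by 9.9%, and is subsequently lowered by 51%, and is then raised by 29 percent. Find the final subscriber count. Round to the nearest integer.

Each change multiplies by a factor: 0.901 × 0.49 × 1.29 = 0.5695221.
106,671 × 0.5695221 = 60751.4919291 ≈ 60,751.

60,751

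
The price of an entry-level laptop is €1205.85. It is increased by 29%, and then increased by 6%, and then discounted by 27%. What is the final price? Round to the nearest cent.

€1203.68

Each change multiplies by a factor: 1.29 × 1.06 × 0.73 = 0.998202.
€1205.85 × 0.998202 = €1203.6818817 ≈ €1203.68.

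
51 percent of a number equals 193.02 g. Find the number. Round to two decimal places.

378.47 g

193.02 g ÷ 0.51 ≈ 378.47 g.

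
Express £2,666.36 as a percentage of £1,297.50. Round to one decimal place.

205.5%

£2,666.36 ÷ £1,297.50 ≈ 205.5%.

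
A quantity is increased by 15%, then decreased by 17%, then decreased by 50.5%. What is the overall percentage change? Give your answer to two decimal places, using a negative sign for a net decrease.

-52.75%

The combined multiplier is 1.15 × 0.83 × 0.495 = 0.4724775.
That corresponds to a decrease of 52.75%.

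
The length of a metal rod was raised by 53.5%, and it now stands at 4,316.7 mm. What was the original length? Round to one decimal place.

2,812.2 mm

The overall multiplier applied was 1.535.
So the original length was 4,316.7 ÷ 1.535 ≈ 2,812.2 mm.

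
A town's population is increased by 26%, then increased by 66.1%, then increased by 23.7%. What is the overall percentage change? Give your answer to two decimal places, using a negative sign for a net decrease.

The combined multiplier is 1.26 × 1.661 × 1.237 = 2.58886782.
That corresponds to an increase of 158.89%.

158.89%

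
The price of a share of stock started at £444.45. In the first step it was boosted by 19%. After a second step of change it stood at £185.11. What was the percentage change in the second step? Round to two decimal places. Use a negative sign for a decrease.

-65.00%

After the first step: £444.45 × 1.19 = £528.8955.
Second-step multiplier: £185.11 ÷ £528.8955 ≈ 0.349994.
That is a change of -65.00%.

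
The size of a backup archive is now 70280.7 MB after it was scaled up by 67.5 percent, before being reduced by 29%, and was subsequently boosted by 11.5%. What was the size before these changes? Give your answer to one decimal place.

53001.5 MB

Undoing the 11.5% increase: 70280.7 ÷ 1.115 ≈ 63032.017937.
Undoing the 29% decrease: 63032.017937 ÷ 0.71 ≈ 88777.490052.
Undoing the 67.5% increase: 88777.490052 ÷ 1.675 ≈ 53001.5 MB.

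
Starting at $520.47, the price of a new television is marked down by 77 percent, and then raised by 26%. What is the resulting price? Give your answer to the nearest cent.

After the 77% decrease: $520.47 × 0.23 = $119.7081.
After the 26% increase: $119.7081 × 1.26 = $150.832206 ≈ $150.83.

$150.83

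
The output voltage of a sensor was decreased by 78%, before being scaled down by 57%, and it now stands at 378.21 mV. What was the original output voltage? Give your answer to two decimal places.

3997.99 mV

The overall multiplier applied was 0.22 × 0.43 = 0.0946.
So the original output voltage was 378.21 ÷ 0.0946 ≈ 3997.99 mV.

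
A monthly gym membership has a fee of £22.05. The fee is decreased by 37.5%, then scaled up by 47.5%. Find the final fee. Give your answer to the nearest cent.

£20.33

Each change multiplies by a factor: 0.625 × 1.475 = 0.921875.
£22.05 × 0.921875 = £20.32734375 ≈ £20.33.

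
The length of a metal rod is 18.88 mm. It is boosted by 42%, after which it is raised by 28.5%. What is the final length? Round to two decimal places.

Each change multiplies by a factor: 1.42 × 1.285 = 1.8247.
18.88 × 1.8247 = 34.450336 ≈ 34.45.

34.45 mm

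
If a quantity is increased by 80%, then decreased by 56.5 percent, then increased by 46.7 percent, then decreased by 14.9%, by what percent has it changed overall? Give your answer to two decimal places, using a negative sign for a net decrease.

An 80% increase multiplies by 1.8.
Then a 56.5% decrease: 1.8 × 0.435 = 0.783.
Then a 46.7% increase: 0.783 × 1.467 = 1.148661.
Then a 14.9% decrease: 1.148661 × 0.851 = 0.977510511.
Overall factor 0.977510511, i.e. -2.25%.

-2.25%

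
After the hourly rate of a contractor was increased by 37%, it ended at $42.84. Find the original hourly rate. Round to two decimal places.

$31.27

The overall multiplier applied was 1.37.
So the original hourly rate was $42.84 ÷ 1.37 ≈ $31.27.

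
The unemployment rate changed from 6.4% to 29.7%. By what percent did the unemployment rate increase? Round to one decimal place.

The change is 29.7 − 6.4 = 23.3 percentage points.
Relative to the original 6.4%, that is 23.3 ÷ 6.4 ≈ 364.1%.
So the unemployment rate rose by 364.1%.

364.1%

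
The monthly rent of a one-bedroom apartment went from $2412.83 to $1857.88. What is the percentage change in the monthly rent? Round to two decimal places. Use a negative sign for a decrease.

Change: $1857.88 − $2412.83 = -$554.95.
Relative to the original: -$554.95 ÷ $2412.83 ≈ -23.00%.

-23.00%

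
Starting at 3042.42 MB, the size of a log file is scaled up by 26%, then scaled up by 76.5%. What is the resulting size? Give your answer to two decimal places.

6766.04 MB

Each change multiplies by a factor: 1.26 × 1.765 = 2.2239.
3042.42 × 2.2239 = 6766.037838 ≈ 6766.04.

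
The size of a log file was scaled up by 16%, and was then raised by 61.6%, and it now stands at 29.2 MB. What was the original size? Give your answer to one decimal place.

15.6 MB

Undoing the 61.6% increase: 29.2 ÷ 1.616 ≈ 18.069307.
Undoing the 16% increase: 18.069307 ÷ 1.16 ≈ 15.6 MB.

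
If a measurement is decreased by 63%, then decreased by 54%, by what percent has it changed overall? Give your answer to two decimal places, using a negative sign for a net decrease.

-82.98%

The combined multiplier is 0.37 × 0.46 = 0.1702.
That corresponds to a decrease of 82.98%.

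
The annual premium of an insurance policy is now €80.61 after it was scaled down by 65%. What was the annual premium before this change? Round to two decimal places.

The overall multiplier applied was 0.35.
So the original annual premium was €80.61 ÷ 0.35 ≈ €230.31.

€230.31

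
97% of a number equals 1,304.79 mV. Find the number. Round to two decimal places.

1,345.14 mV

1,304.79 mV ÷ 0.97 ≈ 1,345.14 mV.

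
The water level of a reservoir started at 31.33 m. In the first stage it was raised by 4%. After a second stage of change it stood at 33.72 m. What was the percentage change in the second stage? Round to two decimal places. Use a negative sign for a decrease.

After the first stage: 31.33 × 1.04 = 32.5832.
Second-stage multiplier: 33.72 ÷ 32.5832 ≈ 1.034889.
That is a change of 3.49%.

3.49%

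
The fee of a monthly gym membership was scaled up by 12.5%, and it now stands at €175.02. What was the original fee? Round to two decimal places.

€155.57

The overall multiplier applied was 1.125.
So the original fee was €175.02 ÷ 1.125 ≈ €155.57.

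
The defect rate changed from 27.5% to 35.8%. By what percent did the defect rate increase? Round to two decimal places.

The change is 35.8 − 27.5 = 8.3 percentage points.
Relative to the original 27.5%, that is 8.3 ÷ 27.5 ≈ 30.18%.
So the defect rate rose by 30.18%.

30.18%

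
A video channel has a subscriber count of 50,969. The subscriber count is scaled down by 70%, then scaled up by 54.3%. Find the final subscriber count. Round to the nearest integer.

70% decrease: 50,969 × 0.3 = 15290.7.
54.3% increase: 15290.7 × 1.543 = 23593.5501 ≈ 23,594.

23,594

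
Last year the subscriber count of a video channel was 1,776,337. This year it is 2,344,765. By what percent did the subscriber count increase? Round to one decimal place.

32.0%

Change: 2,344,765 − 1,776,337 = 568,428.
Relative to the original: 568,428 ÷ 1,776,337 ≈ 32.0%.
So the subscriber count increased by 32.0%.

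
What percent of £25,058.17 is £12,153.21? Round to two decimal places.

£12,153.21 ÷ £25,058.17 ≈ 48.50%.

48.50%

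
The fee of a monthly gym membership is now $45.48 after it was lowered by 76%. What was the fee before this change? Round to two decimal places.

$189.50

The overall multiplier applied was 0.24.
So the original fee was $45.48 ÷ 0.24 = $189.50.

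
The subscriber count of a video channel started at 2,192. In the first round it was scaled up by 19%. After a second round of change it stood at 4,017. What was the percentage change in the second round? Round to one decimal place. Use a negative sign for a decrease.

54.0%

After the first round: 2,192 × 1.19 = 2608.48.
Second-round multiplier: 4,017 ÷ 2608.48 ≈ 1.53998.
That is a change of 54.0%.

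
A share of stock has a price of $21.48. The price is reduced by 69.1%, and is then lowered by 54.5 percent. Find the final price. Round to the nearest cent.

$3.02

After the 69.1% decrease: $21.48 × 0.309 = $6.63732.
After the 54.5% decrease: $6.63732 × 0.455 = $3.0199806 ≈ $3.02.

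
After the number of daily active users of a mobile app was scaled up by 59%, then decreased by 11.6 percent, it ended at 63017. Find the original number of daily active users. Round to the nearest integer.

44834

Undoing the 11.6% decrease: 63017 ÷ 0.884 ≈ 71286.199095.
Undoing the 59% increase: 71286.199095 ÷ 1.59 ≈ 44834.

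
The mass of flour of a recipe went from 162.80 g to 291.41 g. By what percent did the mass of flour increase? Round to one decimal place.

Change: 291.41 − 162.80 = 128.61.
Relative to the original: 128.61 ÷ 162.80 ≈ 79.0%.
So the mass of flour increased by 79.0%.

79.0%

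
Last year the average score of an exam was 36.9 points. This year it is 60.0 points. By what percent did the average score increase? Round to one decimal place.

62.6%

Change: 60.0 − 36.9 = 23.1.
Relative to the original: 23.1 ÷ 36.9 ≈ 62.6%.
So the average score increased by 62.6%.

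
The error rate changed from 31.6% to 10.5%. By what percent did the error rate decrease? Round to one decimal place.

66.8%

The change is 10.5 − 31.6 = -21.1 percentage points.
Relative to the original 31.6%, that is -21.1 ÷ 31.6 ≈ -66.8%.
So the error rate fell by 66.8%.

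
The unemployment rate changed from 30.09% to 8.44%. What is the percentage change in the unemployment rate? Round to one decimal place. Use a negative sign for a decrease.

The change is 8.44 − 30.09 = -21.65 percentage points.
Relative to the original 30.09%, that is -21.65 ÷ 30.09 ≈ -72.0%.

-72.0%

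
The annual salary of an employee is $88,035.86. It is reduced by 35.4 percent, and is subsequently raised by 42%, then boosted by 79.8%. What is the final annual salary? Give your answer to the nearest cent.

After the 35.4% decrease: $88,035.86 × 0.646 = $56871.16556.
42% increase: $56871.16556 × 1.42 = $80757.0550952.
Apply the 79.8% increase: $80757.0550952 × 1.798 = $145201.1850611696 ≈ $145,201.19.

$145,201.19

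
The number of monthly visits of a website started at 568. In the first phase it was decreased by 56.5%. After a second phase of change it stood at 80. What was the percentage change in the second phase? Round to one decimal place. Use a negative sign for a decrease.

-67.6%

After the first phase: 568 × 0.435 = 247.08.
Second-phase multiplier: 80 ÷ 247.08 ≈ 0.32378.
That is a change of -67.6%.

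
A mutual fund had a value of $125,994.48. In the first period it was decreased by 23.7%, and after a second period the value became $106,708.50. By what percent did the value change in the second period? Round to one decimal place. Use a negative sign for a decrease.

After the first period: $125,994.48 × 0.763 = $96133.78824.
Second-period multiplier: $106,708.50 ÷ $96133.78824 ≈ 1.11.
That is a change of 11.0%.

11.0%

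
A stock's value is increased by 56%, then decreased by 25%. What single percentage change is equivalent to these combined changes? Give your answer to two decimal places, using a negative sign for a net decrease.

A 56% increase multiplies by 1.56.
Then a 25% decrease: 1.56 × 0.75 = 1.17.
Overall factor 1.17, i.e. 17.00%.

17.00%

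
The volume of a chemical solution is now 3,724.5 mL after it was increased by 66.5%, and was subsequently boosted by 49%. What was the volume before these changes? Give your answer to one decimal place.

Undoing the 49% increase: 3,724.5 ÷ 1.49 ≈ 2499.66443.
Undoing the 66.5% increase: 2499.66443 ÷ 1.665 ≈ 1,501.3 mL.

1,501.3 mL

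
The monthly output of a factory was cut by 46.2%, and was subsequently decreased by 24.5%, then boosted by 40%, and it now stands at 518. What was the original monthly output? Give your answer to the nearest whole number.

911

The overall multiplier applied was 0.538 × 0.755 × 1.4 = 0.568666.
So the original monthly output was 518 ÷ 0.568666 ≈ 911.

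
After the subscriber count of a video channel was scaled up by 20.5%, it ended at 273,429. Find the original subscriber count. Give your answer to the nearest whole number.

226,912

The overall multiplier applied was 1.205.
So the original subscriber count was 273,429 ÷ 1.205 ≈ 226,912.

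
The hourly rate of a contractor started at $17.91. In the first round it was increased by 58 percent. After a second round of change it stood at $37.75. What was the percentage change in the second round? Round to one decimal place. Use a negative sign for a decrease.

33.4%

After the first round: $17.91 × 1.58 = $28.2978.
Second-round multiplier: $37.75 ÷ $28.2978 ≈ 1.33403.
That is a change of 33.4%.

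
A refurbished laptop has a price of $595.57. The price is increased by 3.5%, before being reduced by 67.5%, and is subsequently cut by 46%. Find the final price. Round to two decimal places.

$108.18

3.5% increase: $595.57 × 1.035 = $616.41495.
After the 67.5% decrease: $616.41495 × 0.325 = $200.33485875.
Apply the 46% decrease: $200.33485875 × 0.54 = $108.180823725 ≈ $108.18.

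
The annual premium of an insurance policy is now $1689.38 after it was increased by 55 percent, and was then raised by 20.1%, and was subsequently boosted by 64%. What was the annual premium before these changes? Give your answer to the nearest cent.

Undoing the 64% increase: $1689.38 ÷ 1.64 ≈ $1030.109756.
Undoing the 20.1% increase: $1030.109756 ÷ 1.201 ≈ $857.710038.
Undoing the 55% increase: $857.710038 ÷ 1.55 ≈ $553.36.

$553.36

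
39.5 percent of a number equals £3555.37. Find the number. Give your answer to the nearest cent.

£9000.94

£3555.37 ÷ 0.395 ≈ £9000.94.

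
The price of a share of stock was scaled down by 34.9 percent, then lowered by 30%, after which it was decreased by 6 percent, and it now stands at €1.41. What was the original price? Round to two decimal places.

Undoing the 6% decrease: €1.41 ÷ 0.94 = €1.5.
Undoing the 30% decrease: €1.5 ÷ 0.7 ≈ €2.142857.
Undoing the 34.9% decrease: €2.142857 ÷ 0.651 ≈ €3.29.

€3.29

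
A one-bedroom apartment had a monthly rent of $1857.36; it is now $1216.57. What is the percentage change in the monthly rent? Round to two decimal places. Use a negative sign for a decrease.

Change: $1216.57 − $1857.36 = -$640.79.
Relative to the original: -$640.79 ÷ $1857.36 ≈ -34.50%.

-34.50%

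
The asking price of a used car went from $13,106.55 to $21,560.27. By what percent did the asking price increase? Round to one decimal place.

64.5%

Change: $21,560.27 − $13,106.55 = $8,453.72.
Relative to the original: $8,453.72 ÷ $13,106.55 ≈ 64.5%.
So the asking price increased by 64.5%.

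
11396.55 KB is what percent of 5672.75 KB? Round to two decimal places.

11396.55 KB ÷ 5672.75 KB ≈ 200.90%.

200.90%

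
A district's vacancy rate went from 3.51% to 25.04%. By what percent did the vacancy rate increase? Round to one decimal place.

613.4%

The change is 25.04 − 3.51 = 21.53 percentage points.
Relative to the original 3.51%, that is 21.53 ÷ 3.51 ≈ 613.4%.
So the vacancy rate rose by 613.4%.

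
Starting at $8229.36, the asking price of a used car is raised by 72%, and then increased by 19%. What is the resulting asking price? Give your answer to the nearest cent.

$16843.85

Apply the 72% increase: $8229.36 × 1.72 = $14154.4992.
Apply the 19% increase: $14154.4992 × 1.19 = $16843.854048 ≈ $16843.85.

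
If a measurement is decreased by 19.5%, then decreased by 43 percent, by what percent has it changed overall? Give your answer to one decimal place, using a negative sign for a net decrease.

-54.1%

A 19.5% decrease multiplies by 0.805.
Then a 43% decrease: 0.805 × 0.57 = 0.45885.
Overall factor 0.45885, i.e. -54.1%.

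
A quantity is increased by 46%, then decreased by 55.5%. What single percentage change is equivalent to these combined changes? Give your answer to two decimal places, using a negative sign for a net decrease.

The combined multiplier is 1.46 × 0.445 = 0.6497.
That corresponds to a decrease of 35.03%.

-35.03%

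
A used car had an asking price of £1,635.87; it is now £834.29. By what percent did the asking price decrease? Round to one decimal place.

Change: £834.29 − £1,635.87 = -£801.58.
Relative to the original: -£801.58 ÷ £1,635.87 ≈ -49.0%.
So the asking price decreased by 49.0%.

49.0%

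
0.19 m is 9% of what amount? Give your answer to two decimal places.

2.11 m

0.19 m ÷ 0.09 ≈ 2.11 m.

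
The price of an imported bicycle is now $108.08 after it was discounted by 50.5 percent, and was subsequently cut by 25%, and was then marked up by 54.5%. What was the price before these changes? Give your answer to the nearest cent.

$188.43

Undoing the 54.5% increase: $108.08 ÷ 1.545 ≈ $69.954693.
Undoing the 25% decrease: $69.954693 ÷ 0.75 = $93.272924.
Undoing the 50.5% decrease: $93.272924 ÷ 0.495 ≈ $188.43.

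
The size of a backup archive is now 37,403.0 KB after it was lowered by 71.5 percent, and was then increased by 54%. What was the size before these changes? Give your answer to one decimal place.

85,219.9 KB

The overall multiplier applied was 0.285 × 1.54 = 0.4389.
So the original size was 37,403.0 ÷ 0.4389 ≈ 85,219.9 KB.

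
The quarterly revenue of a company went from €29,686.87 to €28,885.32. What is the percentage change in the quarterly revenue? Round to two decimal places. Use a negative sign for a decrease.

Change: €28,885.32 − €29,686.87 = -€801.55.
Relative to the original: -€801.55 ÷ €29,686.87 ≈ -2.70%.

-2.70%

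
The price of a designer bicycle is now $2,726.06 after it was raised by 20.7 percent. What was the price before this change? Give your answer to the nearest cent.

The overall multiplier applied was 1.207.
So the original price was $2,726.06 ÷ 1.207 ≈ $2,258.54.

$2,258.54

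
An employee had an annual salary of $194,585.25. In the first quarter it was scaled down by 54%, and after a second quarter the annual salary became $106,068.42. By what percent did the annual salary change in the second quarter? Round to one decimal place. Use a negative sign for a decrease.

After the first quarter: $194,585.25 × 0.46 = $89509.215.
Second-quarter multiplier: $106,068.42 ÷ $89509.215 ≈ 1.185.
That is a change of 18.5%.

18.5%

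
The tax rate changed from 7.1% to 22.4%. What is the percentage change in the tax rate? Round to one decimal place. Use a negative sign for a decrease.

215.5%

The change is 22.4 − 7.1 = 15.3 percentage points.
Relative to the original 7.1%, that is 15.3 ÷ 7.1 ≈ 215.5%.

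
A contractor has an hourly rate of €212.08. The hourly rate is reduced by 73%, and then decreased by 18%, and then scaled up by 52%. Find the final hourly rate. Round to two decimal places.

Apply the 73% decrease: €212.08 × 0.27 = €57.2616.
18% decrease: €57.2616 × 0.82 = €46.954512.
After the 52% increase: €46.954512 × 1.52 = €71.37085824 ≈ €71.37.

€71.37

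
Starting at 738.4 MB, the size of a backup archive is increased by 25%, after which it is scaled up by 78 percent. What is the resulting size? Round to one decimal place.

25% increase: 738.4 × 1.25 = 923.
After the 78% increase: 923 × 1.78 = 1642.94 ≈ 1642.9.

1642.9 MB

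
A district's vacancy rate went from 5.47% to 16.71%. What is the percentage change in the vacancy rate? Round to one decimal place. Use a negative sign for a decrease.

205.5%

The change is 16.71 − 5.47 = 11.24 percentage points.
Relative to the original 5.47%, that is 11.24 ÷ 5.47 ≈ 205.5%.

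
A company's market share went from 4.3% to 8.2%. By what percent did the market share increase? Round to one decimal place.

90.7%

The change is 8.2 − 4.3 = 3.9 percentage points.
Relative to the original 4.3%, that is 3.9 ÷ 4.3 ≈ 90.7%.
So the market share rose by 90.7%.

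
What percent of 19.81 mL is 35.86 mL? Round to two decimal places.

35.86 mL ÷ 19.81 mL ≈ 181.02%.

181.02%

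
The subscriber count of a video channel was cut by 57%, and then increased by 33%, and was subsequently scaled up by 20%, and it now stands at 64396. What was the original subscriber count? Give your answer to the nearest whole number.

93833

The overall multiplier applied was 0.43 × 1.33 × 1.2 = 0.68628.
So the original subscriber count was 64396 ÷ 0.68628 ≈ 93833.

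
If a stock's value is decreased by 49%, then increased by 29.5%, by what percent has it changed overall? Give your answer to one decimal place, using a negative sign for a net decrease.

The combined multiplier is 0.51 × 1.295 = 0.66045.
That corresponds to a decrease of 34.0%.

-34.0%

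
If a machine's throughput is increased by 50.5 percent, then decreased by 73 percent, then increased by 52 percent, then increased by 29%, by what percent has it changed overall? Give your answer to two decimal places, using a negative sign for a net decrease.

The combined multiplier is 1.505 × 0.27 × 1.52 × 1.29 = 0.79677108.
That corresponds to a decrease of 20.32%.

-20.32%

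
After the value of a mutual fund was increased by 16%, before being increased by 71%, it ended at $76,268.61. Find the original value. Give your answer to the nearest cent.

The overall multiplier applied was 1.16 × 1.71 = 1.9836.
So the original value was $76,268.61 ÷ 1.9836 ≈ $38,449.59.

$38,449.59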